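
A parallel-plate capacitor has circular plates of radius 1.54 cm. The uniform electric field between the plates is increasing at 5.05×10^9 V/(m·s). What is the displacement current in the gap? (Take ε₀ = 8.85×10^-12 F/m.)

3.33×10^-5 A

The displacement current is ε₀ times dΦ_E/dt = ε₀ A dE/dt = (8.85×10^-12)(7.451×10^-4)(5.05×10^9) = 3.33×10^-5 A.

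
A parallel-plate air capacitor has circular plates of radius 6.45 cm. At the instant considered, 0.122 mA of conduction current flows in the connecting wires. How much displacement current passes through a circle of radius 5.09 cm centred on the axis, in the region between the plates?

Between the plates the displacement current equals the wire current: I_d = 0.122 mA = 1.22×10^-4 A.
The field is uniform, so I_d,enc = I_d (r/R)² = (1.22×10^-4)(5.09/6.45)² = 7.60×10^-5 A.

7.60×10^-5 A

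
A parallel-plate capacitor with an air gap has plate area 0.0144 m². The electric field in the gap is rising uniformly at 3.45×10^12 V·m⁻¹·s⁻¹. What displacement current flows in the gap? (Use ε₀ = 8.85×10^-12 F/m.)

0.440 A

The displacement current is ε₀ times dΦ_E/dt = ε₀ A dE/dt = (8.85×10^-12)(0.0144)(3.45×10^12) = 0.440 A.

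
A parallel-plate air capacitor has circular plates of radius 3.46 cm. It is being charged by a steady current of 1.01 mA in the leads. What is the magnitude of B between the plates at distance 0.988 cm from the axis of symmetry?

1.67×10^-9 T

By continuity the displacement current in the gap matches the conduction current: I_d = 1.01×10^-3 A.
∮B·dl = μ₀ I_d,enc with I_d,enc = I_d r²/R² = 8.235×10^-5 A; so B = μ₀ I_d,enc/(2πr) = 1.67×10^-9 T.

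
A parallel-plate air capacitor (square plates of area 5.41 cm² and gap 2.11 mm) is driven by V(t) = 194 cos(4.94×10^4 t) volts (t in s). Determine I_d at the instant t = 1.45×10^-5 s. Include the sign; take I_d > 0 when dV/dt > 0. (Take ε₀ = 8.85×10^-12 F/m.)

dV/dt = (194)(4.94×10^4)·−sin(0.7163) = -6.293×10^6 V/s.
I_d = C dV/dt with C = ε₀A/d = (8.85×10^-12)(5.41×10^-4)/(2.11×10^-3) = 2.269×10^-12 F, so I_d = (2.269×10^-12)(-6.293×10^6) = -1.43×10^-5 A.

-1.43×10^-5 A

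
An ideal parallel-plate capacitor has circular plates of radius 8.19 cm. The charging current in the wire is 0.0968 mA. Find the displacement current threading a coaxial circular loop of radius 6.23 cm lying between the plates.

Between the plates the displacement current equals the wire current: I_d = 0.0968 mA = 9.68×10^-5 A.
The field is uniform, so I_d,enc = I_d (r/R)² = (9.68×10^-5)(6.23/8.19)² = 5.60×10^-5 A.

5.60×10^-5 A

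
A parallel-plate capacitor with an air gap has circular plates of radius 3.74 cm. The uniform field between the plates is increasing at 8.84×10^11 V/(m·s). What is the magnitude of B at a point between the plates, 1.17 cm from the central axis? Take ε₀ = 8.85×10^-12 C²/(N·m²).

I_d = ε₀ dΦ_E/dt = ε₀ πR² (dE/dt) = (8.85×10^-12)(4.394×10^-3)(8.84×10^11) = 0.03438 A through the full plate area.
An Ampèrian loop of radius r encloses a fraction (r/R)² of I_d. Then B·2πr = μ₀ I_d (r/R)², giving B = μ₀ I_d r/(2πR²) = 5.75×10^-8 T.

5.75×10^-8 T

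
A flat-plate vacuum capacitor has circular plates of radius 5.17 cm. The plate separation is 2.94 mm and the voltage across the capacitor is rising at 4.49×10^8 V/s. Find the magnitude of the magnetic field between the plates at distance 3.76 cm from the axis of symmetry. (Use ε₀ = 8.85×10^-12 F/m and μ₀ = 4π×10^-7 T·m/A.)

I_d = C dV/dt with C = ε₀πR²/d = 2.528×10^-11 F, so I_d = (2.528×10^-11)(4.49×10^8) = 0.01135 A.
For r < R the Ampère–Maxwell law gives B(2πr) = μ₀ I_d (r²/R²), so B = μ₀ I_d r/(2πR²) = (4π×10^-7)(0.01135)(0.0376)/(2π·0.0517²) = 3.19×10^-8 T.

3.19×10^-8 T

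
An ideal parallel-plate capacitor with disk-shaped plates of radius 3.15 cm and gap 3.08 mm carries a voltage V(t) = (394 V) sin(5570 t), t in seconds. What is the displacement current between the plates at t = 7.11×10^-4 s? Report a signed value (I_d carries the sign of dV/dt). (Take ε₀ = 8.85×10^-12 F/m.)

dV/dt = (394)(5570)·cos(3.96027) = -1.499×10^6 V/s.
I_d = C dV/dt with C = ε₀A/d = (8.85×10^-12)(3.117×10^-3)/(3.08×10^-3) = 8.956×10^-12 F, so I_d = (8.956×10^-12)(-1.499×10^6) = -1.34×10^-5 A.

-1.34×10^-5 A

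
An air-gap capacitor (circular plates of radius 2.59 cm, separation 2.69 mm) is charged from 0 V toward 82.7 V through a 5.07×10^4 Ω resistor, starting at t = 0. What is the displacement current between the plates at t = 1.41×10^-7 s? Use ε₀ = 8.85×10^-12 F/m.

With C = ε₀A/d = (8.85×10^-12)(2.107×10^-3)/(2.69×10^-3) = 6.932×10^-12 F, the time constant is τ = RC = 3.515×10^-7 s, so t/τ = 0.4011 and e^(−t/τ) = 0.6696.
I_d = I_cond = (V₀/R) e^(−t/τ) = (1.631×10^-3)(0.6696) = 1.09×10^-3 A.

1.09×10^-3 A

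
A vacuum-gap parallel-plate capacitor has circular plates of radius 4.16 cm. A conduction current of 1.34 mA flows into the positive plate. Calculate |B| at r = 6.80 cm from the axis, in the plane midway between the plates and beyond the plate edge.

By continuity the displacement current in the gap matches the conduction current: I_d = 1.34×10^-3 A.
Outside the plates the loop encloses all of I_d, so B·2πr = μ₀ I_d and B = 3.94×10^-9 T.

3.94×10^-9 T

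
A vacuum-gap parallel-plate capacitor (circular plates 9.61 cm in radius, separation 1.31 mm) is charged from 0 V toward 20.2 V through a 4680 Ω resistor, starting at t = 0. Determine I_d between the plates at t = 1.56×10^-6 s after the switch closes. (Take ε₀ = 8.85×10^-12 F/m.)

7.88×10^-4 A

C = ε₀A/d = (8.85×10^-12)(0.02901)/(1.31×10^-3) = 1.960×10^-10 F and τ = RC = 9.173×10^-7 s. I_d in the gap equals the RC charging current.
I_d(t) = (V₀/R) e^(−t/τ) = 4.316×10^-3 · e^(−1.701) = 7.88×10^-4 A.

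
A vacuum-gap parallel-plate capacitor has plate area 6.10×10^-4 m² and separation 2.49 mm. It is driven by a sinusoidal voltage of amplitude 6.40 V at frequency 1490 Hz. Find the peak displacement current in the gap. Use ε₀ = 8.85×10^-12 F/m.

1.30×10^-7 A

C = ε₀A/d = (8.85×10^-12)(6.10×10^-4)/(2.49×10^-3) = 2.168×10^-12 F; ω = 2πf = 9362 rad/s.
I_d = C dV/dt, so |I_d|_max = C V₀ ω = (2.168×10^-12)(6.40)(9362) = 1.30×10^-7 A.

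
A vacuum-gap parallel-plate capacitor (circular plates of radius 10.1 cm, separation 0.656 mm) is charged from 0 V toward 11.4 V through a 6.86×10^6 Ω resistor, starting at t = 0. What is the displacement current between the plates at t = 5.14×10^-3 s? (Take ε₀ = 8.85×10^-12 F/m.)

2.94×10^-7 A

With C = ε₀A/d = (8.85×10^-12)(0.03205)/(6.56×10^-4) = 4.324×10^-10 F, the time constant is τ = RC = 2.966×10^-3 s, so t/τ = 1.733 and e^(−t/τ) = 0.1768.
I_d = I_cond = (V₀/R) e^(−t/τ) = (1.662×10^-6)(0.1768) = 2.94×10^-7 A.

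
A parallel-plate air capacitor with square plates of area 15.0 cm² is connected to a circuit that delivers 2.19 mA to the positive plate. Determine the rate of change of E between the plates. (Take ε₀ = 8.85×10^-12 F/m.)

The displacement current between the plates equals the conduction current, I_d = 2.19 mA.
Then dE/dt = I_d/(ε₀A) = 1.65×10^11 V/(m·s).

1.65×10^11 V/(m·s)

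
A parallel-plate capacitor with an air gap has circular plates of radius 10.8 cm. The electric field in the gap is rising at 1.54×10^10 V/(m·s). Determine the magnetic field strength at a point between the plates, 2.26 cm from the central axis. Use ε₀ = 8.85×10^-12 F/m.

Through the whole plate area (πR² = 0.03664 m²), I_d = ε₀ πR² dE/dt = 4.994×10^-3 A.
∮B·dl = μ₀ I_d,enc with I_d,enc = I_d r²/R² = 2.187×10^-4 A; so B = μ₀ I_d,enc/(2πr) = 1.94×10^-9 T.

1.94×10^-9 T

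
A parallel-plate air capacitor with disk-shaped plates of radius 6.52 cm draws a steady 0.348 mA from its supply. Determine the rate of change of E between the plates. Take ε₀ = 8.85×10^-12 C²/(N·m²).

2.94×10^9 V/(m·s)

By continuity, I_d in the gap equals the 0.348 mA flowing in the wire.
Inverting I_d = ε₀ A dE/dt gives dE/dt = 3.48×10^-4 / (8.85×10^-12 · 0.01336) = 2.94×10^9 V/(m·s).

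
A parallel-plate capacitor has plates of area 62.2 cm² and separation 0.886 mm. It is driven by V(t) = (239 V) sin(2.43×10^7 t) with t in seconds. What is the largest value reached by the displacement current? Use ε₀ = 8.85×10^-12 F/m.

0.361 A

(dE/dt)_max = V₀ω/d = 6.555×10^12 V/(m·s); ω = 2.43×10^7 rad/s.
I_d,max = ε₀ A (dE/dt)_max = (8.85×10^-12)(6.22×10^-3)(6.555×10^12) = 0.361 A.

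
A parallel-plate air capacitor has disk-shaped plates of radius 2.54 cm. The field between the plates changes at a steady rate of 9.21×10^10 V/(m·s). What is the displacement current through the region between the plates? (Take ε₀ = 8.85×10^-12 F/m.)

With a uniform field, Φ_E = EA, so I_d = ε₀ A dE/dt = 1.65×10^-3 A.

1.65×10^-3 A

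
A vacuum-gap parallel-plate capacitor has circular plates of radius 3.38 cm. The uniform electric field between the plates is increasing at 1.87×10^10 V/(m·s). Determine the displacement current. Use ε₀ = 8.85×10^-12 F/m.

With a uniform field, Φ_E = EA, so I_d = ε₀ A dE/dt = 5.94×10^-4 A.

5.94×10^-4 A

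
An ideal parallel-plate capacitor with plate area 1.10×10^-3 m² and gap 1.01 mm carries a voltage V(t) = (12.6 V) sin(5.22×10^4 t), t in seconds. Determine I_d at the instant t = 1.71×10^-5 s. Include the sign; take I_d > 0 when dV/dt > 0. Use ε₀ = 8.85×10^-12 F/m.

3.98×10^-6 A

dE/dt = (V₀ω/d)·cos(ωt) with ωt = 0.89262 rad: (12.6)(5.22×10^4)(0.6274)/(1.01×10^-3) = 4.086×10^8 V/(m·s).
I_d = ε₀ A dE/dt = (8.85×10^-12)(1.10×10^-3)(4.086×10^8) = 3.98×10^-6 A.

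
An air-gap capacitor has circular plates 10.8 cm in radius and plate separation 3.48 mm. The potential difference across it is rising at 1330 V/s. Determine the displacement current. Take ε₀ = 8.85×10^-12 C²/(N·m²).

1.24×10^-7 A

The field between the plates is E = V/d, so dE/dt = (1330)/(3.48×10^-3 m) = 3.822×10^5 V/(m·s).
I_d = ε₀ A (dE/dt) = (8.85×10^-12)(0.03664)(3.822×10^5) = 1.24×10^-7 A.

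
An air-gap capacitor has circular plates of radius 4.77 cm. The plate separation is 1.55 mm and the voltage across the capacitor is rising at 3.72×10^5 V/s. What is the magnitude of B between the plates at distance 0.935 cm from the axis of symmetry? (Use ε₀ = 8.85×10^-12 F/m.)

1.25×10^-11 T

With E = V/d, dE/dt = 2.400×10^8 V/(m·s) and πR² = 7.148×10^-3 m², giving I_d = ε₀ πR² dE/dt = 1.518×10^-5 A.
∮B·dl = μ₀ I_d,enc with I_d,enc = I_d r²/R² = 5.833×10^-7 A; so B = μ₀ I_d,enc/(2πr) = 1.25×10^-11 T.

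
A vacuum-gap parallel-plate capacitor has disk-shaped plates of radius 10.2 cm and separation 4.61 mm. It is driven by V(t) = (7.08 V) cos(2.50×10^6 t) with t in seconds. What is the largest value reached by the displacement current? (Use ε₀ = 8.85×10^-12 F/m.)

1.11×10^-3 A

C = ε₀A/d = (8.85×10^-12)(0.03269)/(4.61×10^-3) = 6.276×10^-11 F; ω = 2.50×10^6 rad/s.
I_d = C dV/dt, so |I_d|_max = C V₀ ω = (6.276×10^-11)(7.08)(2.50×10^6) = 1.11×10^-3 A.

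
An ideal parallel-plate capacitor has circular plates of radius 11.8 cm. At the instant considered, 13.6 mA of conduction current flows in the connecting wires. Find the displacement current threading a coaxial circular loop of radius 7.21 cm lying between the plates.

5.08×10^-3 A

No conduction current crosses the gap, so I_d there equals the 0.0136 A in the leads.
Since J_d is uniform, the enclosed fraction is (r/R)² = 0.3733, giving I_d,enc = 5.08×10^-3 A.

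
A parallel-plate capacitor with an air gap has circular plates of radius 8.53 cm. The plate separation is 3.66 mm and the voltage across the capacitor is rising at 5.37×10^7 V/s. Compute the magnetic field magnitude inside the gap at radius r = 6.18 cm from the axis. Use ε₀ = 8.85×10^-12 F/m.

5.04×10^-9 T

With E = V/d, dE/dt = 1.467×10^10 V/(m·s) and πR² = 0.02286 m², giving I_d = ε₀ πR² dE/dt = 2.968×10^-3 A.
For r < R the Ampère–Maxwell law gives B(2πr) = μ₀ I_d (r²/R²), so B = μ₀ I_d r/(2πR²) = (4π×10^-7)(2.968×10^-3)(0.0618)/(2π·0.0853²) = 5.04×10^-9 T.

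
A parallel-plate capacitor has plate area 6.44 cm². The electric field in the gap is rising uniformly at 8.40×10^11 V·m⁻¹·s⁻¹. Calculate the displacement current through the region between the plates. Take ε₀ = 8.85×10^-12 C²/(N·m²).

4.79×10^-3 A

With a uniform field, Φ_E = EA, so I_d = ε₀ A dE/dt = 4.79×10^-3 A.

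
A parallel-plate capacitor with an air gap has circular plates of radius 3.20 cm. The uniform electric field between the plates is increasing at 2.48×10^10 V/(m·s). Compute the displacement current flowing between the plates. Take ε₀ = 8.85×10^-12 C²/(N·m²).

7.06×10^-4 A

With a uniform field, Φ_E = EA, so I_d = ε₀ A dE/dt = 7.06×10^-4 A.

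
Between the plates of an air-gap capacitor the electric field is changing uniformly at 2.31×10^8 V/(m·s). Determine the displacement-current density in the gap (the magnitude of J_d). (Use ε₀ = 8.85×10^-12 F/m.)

J_d = ε₀ ∂E/∂t, so J_d = 2.04×10^-3 A/m².

2.04×10^-3 A/m²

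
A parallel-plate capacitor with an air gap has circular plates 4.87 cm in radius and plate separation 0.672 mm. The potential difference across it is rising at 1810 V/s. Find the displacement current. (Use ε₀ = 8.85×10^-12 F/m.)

E = V/d so dE/dt = (dV/dt)/d = 2.693×10^6 V/(m·s), and I_d = ε₀ A dE/dt = (8.85×10^-12)(7.451×10^-3)(2.693×10^6) = 1.78×10^-7 A.

1.78×10^-7 A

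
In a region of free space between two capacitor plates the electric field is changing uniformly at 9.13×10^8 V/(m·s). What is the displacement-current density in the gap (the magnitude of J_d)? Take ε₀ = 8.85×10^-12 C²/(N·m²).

8.08×10^-3 A/m²

The displacement-current density is ε₀ ∂E/∂t = (8.85×10^-12)(9.13×10^8) = 8.08×10^-3 A/m².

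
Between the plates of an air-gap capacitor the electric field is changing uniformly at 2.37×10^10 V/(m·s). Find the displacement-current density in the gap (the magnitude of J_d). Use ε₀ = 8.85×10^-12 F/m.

0.210 A/m²

J_d = ε₀ dE/dt = (8.85×10^-12)(2.37×10^10) = 0.210 A/m².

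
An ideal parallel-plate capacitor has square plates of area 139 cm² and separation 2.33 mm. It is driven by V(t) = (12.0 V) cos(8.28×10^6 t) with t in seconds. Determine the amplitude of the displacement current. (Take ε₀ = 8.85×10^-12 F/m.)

C = ε₀A/d = (8.85×10^-12)(0.0139)/(2.33×10^-3) = 5.280×10^-11 F; ω = 8.28×10^6 rad/s.
I_d = C dV/dt, so |I_d|_max = C V₀ ω = (5.280×10^-11)(12.0)(8.28×10^6) = 5.25×10^-3 A.

5.25×10^-3 A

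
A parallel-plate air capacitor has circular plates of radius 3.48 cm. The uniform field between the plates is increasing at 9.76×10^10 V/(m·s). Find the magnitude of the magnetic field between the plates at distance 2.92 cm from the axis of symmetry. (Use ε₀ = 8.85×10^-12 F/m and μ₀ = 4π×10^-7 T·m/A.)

1.58×10^-8 T

Through the whole plate area (πR² = 3.805×10^-3 m²), I_d = ε₀ πR² dE/dt = 3.287×10^-3 A.
∮B·dl = μ₀ I_d,enc with I_d,enc = I_d r²/R² = 2.314×10^-3 A; so B = μ₀ I_d,enc/(2πr) = 1.58×10^-8 T.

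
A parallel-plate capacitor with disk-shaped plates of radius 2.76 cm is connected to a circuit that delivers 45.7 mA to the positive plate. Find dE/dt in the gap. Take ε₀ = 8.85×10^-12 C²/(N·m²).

The displacement current between the plates equals the conduction current, I_d = 45.7 mA.
Then dE/dt = I_d/(ε₀A) = 2.16×10^12 V/(m·s).

2.16×10^12 V/(m·s)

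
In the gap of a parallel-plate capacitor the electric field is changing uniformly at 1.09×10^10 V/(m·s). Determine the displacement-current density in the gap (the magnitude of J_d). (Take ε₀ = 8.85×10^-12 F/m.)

0.0965 A/m²

J_d = ε₀ ∂E/∂t, so J_d = 0.0965 A/m².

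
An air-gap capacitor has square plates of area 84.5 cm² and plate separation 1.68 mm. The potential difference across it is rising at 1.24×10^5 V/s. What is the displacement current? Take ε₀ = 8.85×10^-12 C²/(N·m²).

5.52×10^-6 A

The field between the plates is E = V/d, so dE/dt = (1.24×10^5)/(1.68×10^-3 m) = 7.381×10^7 V/(m·s).
I_d = ε₀ A (dE/dt) = (8.85×10^-12)(8.45×10^-3)(7.381×10^7) = 5.52×10^-6 A.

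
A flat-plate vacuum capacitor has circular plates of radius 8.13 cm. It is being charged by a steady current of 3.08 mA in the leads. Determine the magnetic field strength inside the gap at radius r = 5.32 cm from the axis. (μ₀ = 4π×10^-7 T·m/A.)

No conduction current crosses the gap, so I_d there equals the 3.08×10^-3 A in the leads.
An Ampèrian loop of radius r encloses a fraction (r/R)² of I_d. Then B·2πr = μ₀ I_d (r/R)², giving B = μ₀ I_d r/(2πR²) = 4.96×10^-9 T.

4.96×10^-9 T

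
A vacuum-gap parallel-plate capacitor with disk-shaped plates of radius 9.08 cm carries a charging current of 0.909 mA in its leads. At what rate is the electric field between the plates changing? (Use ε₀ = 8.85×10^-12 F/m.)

3.97×10^9 V/(m·s)

The displacement current between the plates equals the conduction current, I_d = 0.909 mA.
Then dE/dt = I_d/(ε₀A) = 3.97×10^9 V/(m·s).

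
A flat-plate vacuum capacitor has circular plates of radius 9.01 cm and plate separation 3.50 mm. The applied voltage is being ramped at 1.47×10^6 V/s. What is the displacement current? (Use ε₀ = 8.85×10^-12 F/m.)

9.48×10^-5 A

The displacement current equals the charging current C dV/dt. With C = ε₀A/d = (8.85×10^-12)(0.02550)/(3.50×10^-3) = 6.448×10^-11 F, I_d = (6.448×10^-11)(1.47×10^6) = 9.48×10^-5 A.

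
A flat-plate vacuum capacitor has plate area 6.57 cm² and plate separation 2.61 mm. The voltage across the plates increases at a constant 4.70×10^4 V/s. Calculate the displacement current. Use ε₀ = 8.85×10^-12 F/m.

1.05×10^-7 A

The displacement current equals the charging current C dV/dt. With C = ε₀A/d = (8.85×10^-12)(6.57×10^-4)/(2.61×10^-3) = 2.228×10^-12 F, I_d = (2.228×10^-12)(4.70×10^4) = 1.05×10^-7 A.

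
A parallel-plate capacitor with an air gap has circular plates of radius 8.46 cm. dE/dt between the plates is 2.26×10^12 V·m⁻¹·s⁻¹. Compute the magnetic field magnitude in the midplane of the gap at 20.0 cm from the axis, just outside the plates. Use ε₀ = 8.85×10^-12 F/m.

4.50×10^-7 T

Total displacement current: I_d = ε₀(πR²)(dE/dt) = (8.85×10^-12)(0.02248)(2.26×10^12) = 0.4496 A.
For r ≥ R the full I_d is enclosed: B = μ₀ I_d/(2πr) = (4π×10^-7)(0.4496)/(2π·0.200) = 4.50×10^-7 T.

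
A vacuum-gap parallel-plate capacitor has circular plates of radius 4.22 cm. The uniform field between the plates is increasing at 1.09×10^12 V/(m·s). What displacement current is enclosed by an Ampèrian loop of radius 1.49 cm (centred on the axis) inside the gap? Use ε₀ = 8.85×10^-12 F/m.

Total displacement current: I_d = ε₀(πR²)(dE/dt) = (8.85×10^-12)(5.595×10^-3)(1.09×10^12) = 0.05397 A.
Since J_d is uniform, the enclosed fraction is (r/R)² = 0.1247, giving I_d,enc = 6.73×10^-3 A.

6.73×10^-3 A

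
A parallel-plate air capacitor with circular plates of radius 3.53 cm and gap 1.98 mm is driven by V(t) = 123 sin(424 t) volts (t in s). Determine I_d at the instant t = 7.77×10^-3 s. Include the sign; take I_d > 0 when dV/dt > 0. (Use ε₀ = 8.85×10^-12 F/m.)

dE/dt = (V₀ω/d)·cos(ωt) with ωt = 3.29448 rad: (123)(424)(-0.9883)/(1.98×10^-3) = -2.603×10^7 V/(m·s).
I_d = ε₀ A dE/dt = (8.85×10^-12)(3.915×10^-3)(-2.603×10^7) = -9.02×10^-7 A.

-9.02×10^-7 A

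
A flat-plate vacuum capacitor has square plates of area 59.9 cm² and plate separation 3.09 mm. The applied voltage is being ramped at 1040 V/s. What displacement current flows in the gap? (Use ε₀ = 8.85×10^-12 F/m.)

The field between the plates is E = V/d, so dE/dt = (1040)/(3.09×10^-3 m) = 3.366×10^5 V/(m·s).
I_d = ε₀ A (dE/dt) = (8.85×10^-12)(5.99×10^-3)(3.366×10^5) = 1.78×10^-8 A.

1.78×10^-8 A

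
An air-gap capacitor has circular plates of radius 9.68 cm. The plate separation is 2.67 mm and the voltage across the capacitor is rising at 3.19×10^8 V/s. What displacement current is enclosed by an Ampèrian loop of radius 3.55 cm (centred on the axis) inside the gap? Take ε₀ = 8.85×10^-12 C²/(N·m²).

dE/dt = (dV/dt)/d = 1.195×10^11 V/(m·s); I_d = ε₀(πR²)(dE/dt) = (8.85×10^-12)(0.02944)(1.195×10^11) = 0.03114 A.
Since J_d is uniform, the enclosed fraction is (r/R)² = 0.1345, giving I_d,enc = 4.19×10^-3 A.

4.19×10^-3 A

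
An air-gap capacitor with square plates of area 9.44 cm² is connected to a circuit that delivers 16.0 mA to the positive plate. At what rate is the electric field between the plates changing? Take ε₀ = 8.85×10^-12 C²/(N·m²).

1.92×10^12 V/(m·s)

By continuity, I_d in the gap equals the 16.0 mA flowing in the wire.
Then dE/dt = I_d/(ε₀A) = 1.92×10^12 V/(m·s).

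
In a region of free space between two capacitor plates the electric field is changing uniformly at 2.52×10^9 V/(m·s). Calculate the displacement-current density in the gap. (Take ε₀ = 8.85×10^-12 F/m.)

The displacement-current density is ε₀ ∂E/∂t = (8.85×10^-12)(2.52×10^9) = 0.0223 A/m².

0.0223 A/m²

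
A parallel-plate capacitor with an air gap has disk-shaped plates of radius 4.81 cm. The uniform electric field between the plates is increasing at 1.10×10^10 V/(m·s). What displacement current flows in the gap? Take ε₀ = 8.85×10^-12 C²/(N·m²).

The displacement current is ε₀ times dΦ_E/dt = ε₀ A dE/dt = (8.85×10^-12)(7.268×10^-3)(1.10×10^10) = 7.08×10^-4 A.

7.08×10^-4 A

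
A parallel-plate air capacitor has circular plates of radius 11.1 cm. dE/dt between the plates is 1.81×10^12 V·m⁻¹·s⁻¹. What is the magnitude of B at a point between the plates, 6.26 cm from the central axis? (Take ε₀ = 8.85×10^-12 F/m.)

6.30×10^-7 T

Total displacement current: I_d = ε₀(πR²)(dE/dt) = (8.85×10^-12)(0.03871)(1.81×10^12) = 0.6201 A.
An Ampèrian loop of radius r encloses a fraction (r/R)² of I_d. Then B·2πr = μ₀ I_d (r/R)², giving B = μ₀ I_d r/(2πR²) = 6.30×10^-7 T.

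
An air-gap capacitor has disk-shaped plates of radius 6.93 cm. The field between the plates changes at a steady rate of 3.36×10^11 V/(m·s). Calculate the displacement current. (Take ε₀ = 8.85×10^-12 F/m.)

With a uniform field, Φ_E = EA, so I_d = ε₀ A dE/dt = 0.0449 A.

0.0449 A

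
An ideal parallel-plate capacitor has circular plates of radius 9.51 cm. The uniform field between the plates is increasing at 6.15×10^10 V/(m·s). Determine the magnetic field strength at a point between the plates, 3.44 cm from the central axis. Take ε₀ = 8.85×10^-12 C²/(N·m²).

I_d = ε₀ dΦ_E/dt = ε₀ πR² (dE/dt) = (8.85×10^-12)(0.02841)(6.15×10^10) = 0.01546 A through the full plate area.
For r < R the Ampère–Maxwell law gives B(2πr) = μ₀ I_d (r²/R²), so B = μ₀ I_d r/(2πR²) = (4π×10^-7)(0.01546)(0.0344)/(2π·0.0951²) = 1.18×10^-8 T.

1.18×10^-8 T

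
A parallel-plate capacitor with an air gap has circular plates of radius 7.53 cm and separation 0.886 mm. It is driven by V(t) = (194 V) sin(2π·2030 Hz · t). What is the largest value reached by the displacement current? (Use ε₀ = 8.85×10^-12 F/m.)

4.40×10^-4 A

C = ε₀A/d = (8.85×10^-12)(0.01781)/(8.86×10^-4) = 1.779×10^-10 F; ω = 2πf = 1.275×10^4 rad/s.
I_d = C dV/dt, so |I_d|_max = C V₀ ω = (1.779×10^-10)(194)(1.275×10^4) = 4.40×10^-4 A.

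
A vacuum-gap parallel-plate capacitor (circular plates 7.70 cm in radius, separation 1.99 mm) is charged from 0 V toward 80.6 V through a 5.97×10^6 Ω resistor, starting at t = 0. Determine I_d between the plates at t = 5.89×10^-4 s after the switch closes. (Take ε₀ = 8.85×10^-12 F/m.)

C = ε₀A/d = (8.85×10^-12)(0.01863)/(1.99×10^-3) = 8.285×10^-11 F, so τ = RC = 4.946×10^-4 s.
The conduction current is I(t) = (V₀/R) e^(−t/τ), and the displacement current between the plates equals it.
t/τ = 1.191; I_d = (80.6/5.97×10^6) · e^(−1.191) = (1.350×10^-5)(0.3039) = 4.10×10^-6 A.

4.10×10^-6 A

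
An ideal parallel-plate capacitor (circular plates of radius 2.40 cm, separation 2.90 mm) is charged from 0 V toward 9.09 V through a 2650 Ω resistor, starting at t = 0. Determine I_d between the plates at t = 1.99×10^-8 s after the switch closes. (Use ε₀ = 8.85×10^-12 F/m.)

With C = ε₀A/d = (8.85×10^-12)(1.810×10^-3)/(2.90×10^-3) = 5.524×10^-12 F, the time constant is τ = RC = 1.464×10^-8 s, so t/τ = 1.359 and e^(−t/τ) = 0.2569.
I_d = I_cond = (V₀/R) e^(−t/τ) = (3.430×10^-3)(0.2569) = 8.81×10^-4 A.

8.81×10^-4 A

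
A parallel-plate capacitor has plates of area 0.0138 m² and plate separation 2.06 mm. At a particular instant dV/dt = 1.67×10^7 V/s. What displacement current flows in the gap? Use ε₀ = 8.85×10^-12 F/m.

9.90×10^-4 A

The field between the plates is E = V/d, so dE/dt = (1.67×10^7)/(2.06×10^-3 m) = 8.107×10^9 V/(m·s).
I_d = ε₀ A (dE/dt) = (8.85×10^-12)(0.0138)(8.107×10^9) = 9.90×10^-4 A.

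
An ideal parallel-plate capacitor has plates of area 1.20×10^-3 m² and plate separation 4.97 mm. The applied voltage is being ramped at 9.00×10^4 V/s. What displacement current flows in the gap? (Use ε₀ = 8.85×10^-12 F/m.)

1.92×10^-7 A

The field between the plates is E = V/d, so dE/dt = (9.00×10^4)/(4.97×10^-3 m) = 1.811×10^7 V/(m·s).
I_d = ε₀ A (dE/dt) = (8.85×10^-12)(1.20×10^-3)(1.811×10^7) = 1.92×10^-7 A.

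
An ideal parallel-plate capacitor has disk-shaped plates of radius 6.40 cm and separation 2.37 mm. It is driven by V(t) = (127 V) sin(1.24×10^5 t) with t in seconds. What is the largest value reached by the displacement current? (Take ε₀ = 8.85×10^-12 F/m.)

C = ε₀A/d = (8.85×10^-12)(0.01287)/(2.37×10^-3) = 4.806×10^-11 F; ω = 1.24×10^5 rad/s.
I_d = C dV/dt, so |I_d|_max = C V₀ ω = (4.806×10^-11)(127)(1.24×10^5) = 7.57×10^-4 A.

7.57×10^-4 A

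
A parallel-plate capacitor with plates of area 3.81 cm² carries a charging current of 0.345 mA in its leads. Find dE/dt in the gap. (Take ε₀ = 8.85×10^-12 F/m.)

1.02×10^11 V/(m·s)

The displacement current between the plates equals the conduction current, I_d = 0.345 mA.
Then dE/dt = I_d/(ε₀A) = 1.02×10^11 V/(m·s).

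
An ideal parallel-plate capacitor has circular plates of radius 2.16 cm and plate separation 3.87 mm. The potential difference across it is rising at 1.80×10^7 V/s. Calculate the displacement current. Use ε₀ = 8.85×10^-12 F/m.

C = ε₀A/d = (8.85×10^-12)(1.466×10^-3)/(3.87×10^-3) = 3.352×10^-12 F.
I_d = C dV/dt = (3.352×10^-12)(1.80×10^7) = 6.03×10^-5 A.

6.03×10^-5 A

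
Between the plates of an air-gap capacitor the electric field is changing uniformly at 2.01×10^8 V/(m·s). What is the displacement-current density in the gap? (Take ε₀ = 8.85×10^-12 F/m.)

The displacement-current density is ε₀ ∂E/∂t = (8.85×10^-12)(2.01×10^8) = 1.78×10^-3 A/m².

1.78×10^-3 A/m²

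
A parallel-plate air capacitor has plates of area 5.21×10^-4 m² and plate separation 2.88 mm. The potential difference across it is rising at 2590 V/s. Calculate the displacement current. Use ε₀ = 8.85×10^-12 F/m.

4.15×10^-9 A

The displacement current equals the charging current C dV/dt. With C = ε₀A/d = (8.85×10^-12)(5.21×10^-4)/(2.88×10^-3) = 1.601×10^-12 F, I_d = (1.601×10^-12)(2590) = 4.15×10^-9 A.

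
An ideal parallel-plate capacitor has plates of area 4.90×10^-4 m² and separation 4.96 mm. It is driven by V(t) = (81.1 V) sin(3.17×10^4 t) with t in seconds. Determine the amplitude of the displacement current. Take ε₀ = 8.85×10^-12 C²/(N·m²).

2.25×10^-6 A

The displacement current equals the conduction current C dV/dt, which peaks at C V₀ ω.
With C = ε₀A/d = (8.85×10^-12)(4.90×10^-4)/(4.96×10^-3) = 8.743×10^-13 F and ω = 3.17×10^4 rad/s, I_d,max = (8.743×10^-13)(81.1)(3.17×10^4) = 2.25×10^-6 A.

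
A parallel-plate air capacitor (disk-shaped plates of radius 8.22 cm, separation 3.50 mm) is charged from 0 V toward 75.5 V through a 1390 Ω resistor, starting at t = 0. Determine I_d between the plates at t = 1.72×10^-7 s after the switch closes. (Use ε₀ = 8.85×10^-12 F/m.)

5.42×10^-3 A

With C = ε₀A/d = (8.85×10^-12)(0.02123)/(3.50×10^-3) = 5.368×10^-11 F, the time constant is τ = RC = 7.462×10^-8 s, so t/τ = 2.305 and e^(−t/τ) = 0.09976.
I_d = I_cond = (V₀/R) e^(−t/τ) = (0.05432)(0.09976) = 5.42×10^-3 A.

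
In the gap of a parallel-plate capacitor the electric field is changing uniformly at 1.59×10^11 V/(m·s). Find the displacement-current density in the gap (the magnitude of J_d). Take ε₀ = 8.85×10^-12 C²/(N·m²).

1.41 A/m²

J_d = ε₀ dE/dt = (8.85×10^-12)(1.59×10^11) = 1.41 A/m².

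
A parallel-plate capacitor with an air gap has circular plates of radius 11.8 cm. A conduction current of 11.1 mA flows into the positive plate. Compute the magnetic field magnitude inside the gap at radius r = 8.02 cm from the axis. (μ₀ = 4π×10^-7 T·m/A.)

Between the plates the displacement current equals the wire current: I_d = 11.1 mA = 0.0111 A.
For r < R the Ampère–Maxwell law gives B(2πr) = μ₀ I_d (r²/R²), so B = μ₀ I_d r/(2πR²) = (4π×10^-7)(0.0111)(0.0802)/(2π·0.118²) = 1.28×10^-8 T.

1.28×10^-8 T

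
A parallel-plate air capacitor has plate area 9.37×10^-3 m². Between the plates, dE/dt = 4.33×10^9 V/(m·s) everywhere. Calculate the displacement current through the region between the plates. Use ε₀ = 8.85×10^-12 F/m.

With a uniform field, Φ_E = EA, so I_d = ε₀ A dE/dt = 3.59×10^-4 A.

3.59×10^-4 A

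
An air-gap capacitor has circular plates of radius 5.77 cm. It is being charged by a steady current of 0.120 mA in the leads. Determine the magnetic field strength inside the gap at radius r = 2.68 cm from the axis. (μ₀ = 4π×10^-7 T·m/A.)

1.93×10^-10 T

Between the plates the displacement current equals the wire current: I_d = 0.120 mA = 1.20×10^-4 A.
For r < R the Ampère–Maxwell law gives B(2πr) = μ₀ I_d (r²/R²), so B = μ₀ I_d r/(2πR²) = (4π×10^-7)(1.20×10^-4)(0.0268)/(2π·0.0577²) = 1.93×10^-10 T.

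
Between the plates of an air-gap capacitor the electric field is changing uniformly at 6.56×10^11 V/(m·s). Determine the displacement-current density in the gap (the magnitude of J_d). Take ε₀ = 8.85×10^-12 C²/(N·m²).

J_d = ε₀ ∂E/∂t, so J_d = 5.81 A/m².

5.81 A/m²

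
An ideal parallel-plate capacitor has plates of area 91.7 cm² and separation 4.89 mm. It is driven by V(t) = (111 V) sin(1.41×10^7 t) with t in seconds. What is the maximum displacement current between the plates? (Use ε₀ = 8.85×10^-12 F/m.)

C = ε₀A/d = (8.85×10^-12)(9.17×10^-3)/(4.89×10^-3) = 1.660×10^-11 F; ω = 1.41×10^7 rad/s.
I_d = C dV/dt, so |I_d|_max = C V₀ ω = (1.660×10^-11)(111)(1.41×10^7) = 0.0260 A.

0.0260 A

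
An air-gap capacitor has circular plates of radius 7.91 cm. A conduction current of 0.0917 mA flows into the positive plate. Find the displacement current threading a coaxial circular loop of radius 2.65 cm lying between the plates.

By continuity the displacement current in the gap matches the conduction current: I_d = 9.17×10^-5 A.
The field is uniform, so I_d,enc = I_d (r/R)² = (9.17×10^-5)(2.65/7.91)² = 1.03×10^-5 A.

1.03×10^-5 A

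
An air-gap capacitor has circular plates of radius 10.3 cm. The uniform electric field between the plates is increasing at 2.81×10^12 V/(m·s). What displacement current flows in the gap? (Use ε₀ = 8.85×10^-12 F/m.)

0.829 A

The displacement current is ε₀ times dΦ_E/dt = ε₀ A dE/dt = (8.85×10^-12)(0.03333)(2.81×10^12) = 0.829 A.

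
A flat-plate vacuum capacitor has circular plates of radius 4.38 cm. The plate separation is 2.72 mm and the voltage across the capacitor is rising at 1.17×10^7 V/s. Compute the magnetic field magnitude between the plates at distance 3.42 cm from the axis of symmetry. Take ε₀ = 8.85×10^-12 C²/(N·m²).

I_d = C dV/dt with C = ε₀πR²/d = 1.961×10^-11 F, so I_d = (1.961×10^-11)(1.17×10^7) = 2.294×10^-4 A.
∮B·dl = μ₀ I_d,enc with I_d,enc = I_d r²/R² = 1.399×10^-4 A; so B = μ₀ I_d,enc/(2πr) = 8.18×10^-10 T.

8.18×10^-10 T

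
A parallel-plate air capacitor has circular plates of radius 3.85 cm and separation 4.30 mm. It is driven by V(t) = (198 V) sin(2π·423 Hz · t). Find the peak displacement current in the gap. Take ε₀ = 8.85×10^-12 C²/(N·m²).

5.04×10^-6 A

C = ε₀A/d = (8.85×10^-12)(4.657×10^-3)/(4.30×10^-3) = 9.585×10^-12 F; ω = 2πf = 2658 rad/s.
I_d = C dV/dt, so |I_d|_max = C V₀ ω = (9.585×10^-12)(198)(2658) = 5.04×10^-6 A.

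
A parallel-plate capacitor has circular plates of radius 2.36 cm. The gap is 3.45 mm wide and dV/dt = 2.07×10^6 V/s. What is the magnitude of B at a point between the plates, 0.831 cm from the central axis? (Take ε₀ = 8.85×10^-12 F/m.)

dE/dt = (dV/dt)/d = 6.000×10^8 V/(m·s); I_d = ε₀(πR²)(dE/dt) = (8.85×10^-12)(1.750×10^-3)(6.000×10^8) = 9.293×10^-6 A.
An Ampèrian loop of radius r encloses a fraction (r/R)² of I_d. Then B·2πr = μ₀ I_d (r/R)², giving B = μ₀ I_d r/(2πR²) = 2.77×10^-11 T.

2.77×10^-11 T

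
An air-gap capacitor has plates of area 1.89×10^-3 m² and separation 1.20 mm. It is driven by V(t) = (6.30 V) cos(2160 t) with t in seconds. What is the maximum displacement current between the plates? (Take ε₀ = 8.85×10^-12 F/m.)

C = ε₀A/d = (8.85×10^-12)(1.89×10^-3)/(1.20×10^-3) = 1.394×10^-11 F; ω = 2160 rad/s.
I_d = C dV/dt, so |I_d|_max = C V₀ ω = (1.394×10^-11)(6.30)(2160) = 1.90×10^-7 A.

1.90×10^-7 A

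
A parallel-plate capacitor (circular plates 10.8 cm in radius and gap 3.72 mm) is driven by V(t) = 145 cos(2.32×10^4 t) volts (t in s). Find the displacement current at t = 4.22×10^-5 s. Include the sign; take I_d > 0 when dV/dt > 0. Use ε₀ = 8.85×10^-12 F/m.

C = ε₀A/d = (8.85×10^-12)(0.03664)/(3.72×10^-3) = 8.717×10^-11 F. dV/dt = V₀ω·−sin(ωt); at ωt = 0.97904 rad this factor is -0.8300.
I_d = C dV/dt = (8.717×10^-11)(145)(2.32×10^4)(-0.8300) = -2.43×10^-4 A.

-2.43×10^-4 A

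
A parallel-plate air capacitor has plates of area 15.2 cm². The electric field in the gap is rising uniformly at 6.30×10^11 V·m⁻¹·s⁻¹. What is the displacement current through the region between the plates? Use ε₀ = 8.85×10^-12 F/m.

I_d = ε₀ A (dE/dt) = (8.85×10^-12)(1.52×10^-3 m²)(6.30×10^11) = 8.47×10^-3 A.

8.47×10^-3 A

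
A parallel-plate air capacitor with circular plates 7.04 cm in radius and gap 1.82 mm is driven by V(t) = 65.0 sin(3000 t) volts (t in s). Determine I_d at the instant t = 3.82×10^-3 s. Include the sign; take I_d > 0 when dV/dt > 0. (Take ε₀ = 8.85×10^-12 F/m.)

6.61×10^-6 A

dE/dt = (V₀ω/d)·cos(ωt) with ωt = 11.46 rad: (65.0)(3000)(0.4479)/(1.82×10^-3) = 4.799×10^7 V/(m·s).
I_d = ε₀ A dE/dt = (8.85×10^-12)(0.01557)(4.799×10^7) = 6.61×10^-6 A.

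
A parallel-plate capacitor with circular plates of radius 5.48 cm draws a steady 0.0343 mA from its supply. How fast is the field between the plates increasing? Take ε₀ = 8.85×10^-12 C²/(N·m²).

4.11×10^8 V/(m·s)

By continuity, I_d in the gap equals the 0.0343 mA flowing in the wire.
Since I_d = ε₀ A dE/dt, dE/dt = I_d/(ε₀A) = (3.43×10^-5)/((8.85×10^-12)(9.434×10^-3)) = 4.11×10^8 V/(m·s).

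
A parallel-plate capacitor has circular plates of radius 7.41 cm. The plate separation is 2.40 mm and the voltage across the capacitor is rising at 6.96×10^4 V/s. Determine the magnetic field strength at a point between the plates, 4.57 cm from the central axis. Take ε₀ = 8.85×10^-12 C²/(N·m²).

With E = V/d, dE/dt = 2.900×10^7 V/(m·s) and πR² = 0.01725 m², giving I_d = ε₀ πR² dE/dt = 4.427×10^-6 A.
∮B·dl = μ₀ I_d,enc with I_d,enc = I_d r²/R² = 1.684×10^-6 A; so B = μ₀ I_d,enc/(2πr) = 7.37×10^-12 T.

7.37×10^-12 T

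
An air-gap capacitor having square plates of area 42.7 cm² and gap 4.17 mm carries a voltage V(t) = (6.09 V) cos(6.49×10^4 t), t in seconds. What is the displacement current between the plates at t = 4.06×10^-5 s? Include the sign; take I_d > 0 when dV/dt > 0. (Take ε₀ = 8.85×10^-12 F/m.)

dV/dt = (6.09)(6.49×10^4)·−sin(2.63494) = -1.918×10^5 V/s.
I_d = C dV/dt with C = ε₀A/d = (8.85×10^-12)(4.27×10^-3)/(4.17×10^-3) = 9.062×10^-12 F, so I_d = (9.062×10^-12)(-1.918×10^5) = -1.74×10^-6 A.

-1.74×10^-6 A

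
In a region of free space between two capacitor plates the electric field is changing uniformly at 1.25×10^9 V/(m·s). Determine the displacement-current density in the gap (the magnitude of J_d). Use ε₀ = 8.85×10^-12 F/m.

J_d = ε₀ ∂E/∂t, so J_d = 0.0111 A/m².

0.0111 A/m²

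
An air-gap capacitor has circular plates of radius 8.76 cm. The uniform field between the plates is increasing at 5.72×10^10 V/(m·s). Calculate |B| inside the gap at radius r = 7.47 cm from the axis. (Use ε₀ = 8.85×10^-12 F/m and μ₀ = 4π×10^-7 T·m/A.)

2.38×10^-8 T

Through the whole plate area (πR² = 0.02411 m²), I_d = ε₀ πR² dE/dt = 0.01220 A.
For r < R the Ampère–Maxwell law gives B(2πr) = μ₀ I_d (r²/R²), so B = μ₀ I_d r/(2πR²) = (4π×10^-7)(0.01220)(0.0747)/(2π·0.0876²) = 2.38×10^-8 T.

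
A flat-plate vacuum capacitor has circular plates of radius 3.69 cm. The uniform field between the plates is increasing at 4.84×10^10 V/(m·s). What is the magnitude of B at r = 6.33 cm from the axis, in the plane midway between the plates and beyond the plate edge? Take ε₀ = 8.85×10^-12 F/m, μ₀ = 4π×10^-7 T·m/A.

I_d = ε₀ dΦ_E/dt = ε₀ πR² (dE/dt) = (8.85×10^-12)(4.278×10^-3)(4.84×10^10) = 1.832×10^-3 A through the full plate area.
For r ≥ R the full I_d is enclosed: B = μ₀ I_d/(2πr) = (4π×10^-7)(1.832×10^-3)/(2π·0.0633) = 5.79×10^-9 T.

5.79×10^-9 T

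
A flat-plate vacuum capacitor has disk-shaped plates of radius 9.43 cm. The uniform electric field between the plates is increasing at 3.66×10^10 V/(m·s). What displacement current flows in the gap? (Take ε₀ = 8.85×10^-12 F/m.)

I_d = ε₀ A (dE/dt) = (8.85×10^-12)(0.02794 m²)(3.66×10^10) = 9.05×10^-3 A.

9.05×10^-3 A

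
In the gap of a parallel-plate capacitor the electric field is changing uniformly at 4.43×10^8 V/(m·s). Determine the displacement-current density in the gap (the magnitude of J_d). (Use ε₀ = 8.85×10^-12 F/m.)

3.92×10^-3 A/m²

The displacement-current density is ε₀ ∂E/∂t = (8.85×10^-12)(4.43×10^8) = 3.92×10^-3 A/m².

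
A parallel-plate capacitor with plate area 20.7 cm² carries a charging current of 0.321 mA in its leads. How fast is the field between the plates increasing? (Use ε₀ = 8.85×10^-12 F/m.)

By continuity, I_d in the gap equals the 0.321 mA flowing in the wire.
Inverting I_d = ε₀ A dE/dt gives dE/dt = 3.21×10^-4 / (8.85×10^-12 · 2.07×10^-3) = 1.75×10^10 V/(m·s).

1.75×10^10 V/(m·s)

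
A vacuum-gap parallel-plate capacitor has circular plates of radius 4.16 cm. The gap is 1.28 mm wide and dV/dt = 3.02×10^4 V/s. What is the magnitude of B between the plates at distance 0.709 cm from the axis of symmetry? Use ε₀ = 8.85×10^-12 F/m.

dE/dt = (dV/dt)/d = 2.359×10^7 V/(m·s); I_d = ε₀(πR²)(dE/dt) = (8.85×10^-12)(5.437×10^-3)(2.359×10^7) = 1.135×10^-6 A.
For r < R the Ampère–Maxwell law gives B(2πr) = μ₀ I_d (r²/R²), so B = μ₀ I_d r/(2πR²) = (4π×10^-7)(1.135×10^-6)(7.09×10^-3)/(2π·0.0416²) = 9.30×10^-13 T.

9.30×10^-13 T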